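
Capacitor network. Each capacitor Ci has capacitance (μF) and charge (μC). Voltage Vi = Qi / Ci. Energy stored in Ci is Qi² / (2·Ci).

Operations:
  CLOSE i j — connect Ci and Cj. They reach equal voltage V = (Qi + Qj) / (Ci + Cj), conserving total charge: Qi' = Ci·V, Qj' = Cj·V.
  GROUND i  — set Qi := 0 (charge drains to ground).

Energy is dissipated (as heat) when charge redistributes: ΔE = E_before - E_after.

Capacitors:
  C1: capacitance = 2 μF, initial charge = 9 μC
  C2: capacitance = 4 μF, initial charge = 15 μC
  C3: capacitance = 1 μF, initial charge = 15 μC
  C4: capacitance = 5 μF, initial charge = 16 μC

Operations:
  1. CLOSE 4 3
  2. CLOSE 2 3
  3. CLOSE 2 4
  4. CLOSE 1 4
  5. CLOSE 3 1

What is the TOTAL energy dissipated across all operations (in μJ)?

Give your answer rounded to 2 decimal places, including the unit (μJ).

Initial: C1(2μF, Q=9μC, V=4.50V), C2(4μF, Q=15μC, V=3.75V), C3(1μF, Q=15μC, V=15.00V), C4(5μF, Q=16μC, V=3.20V)
Op 1: CLOSE 4-3: Q_total=31.00, C_total=6.00, V=5.17; Q4=25.83, Q3=5.17; dissipated=58.017
Op 2: CLOSE 2-3: Q_total=20.17, C_total=5.00, V=4.03; Q2=16.13, Q3=4.03; dissipated=0.803
Op 3: CLOSE 2-4: Q_total=41.97, C_total=9.00, V=4.66; Q2=18.65, Q4=23.31; dissipated=1.427
Op 4: CLOSE 1-4: Q_total=32.31, C_total=7.00, V=4.62; Q1=9.23, Q4=23.08; dissipated=0.019
Op 5: CLOSE 3-1: Q_total=13.27, C_total=3.00, V=4.42; Q3=4.42, Q1=8.84; dissipated=0.113
Total dissipated: 60.379 μJ

Answer: 60.38 μJ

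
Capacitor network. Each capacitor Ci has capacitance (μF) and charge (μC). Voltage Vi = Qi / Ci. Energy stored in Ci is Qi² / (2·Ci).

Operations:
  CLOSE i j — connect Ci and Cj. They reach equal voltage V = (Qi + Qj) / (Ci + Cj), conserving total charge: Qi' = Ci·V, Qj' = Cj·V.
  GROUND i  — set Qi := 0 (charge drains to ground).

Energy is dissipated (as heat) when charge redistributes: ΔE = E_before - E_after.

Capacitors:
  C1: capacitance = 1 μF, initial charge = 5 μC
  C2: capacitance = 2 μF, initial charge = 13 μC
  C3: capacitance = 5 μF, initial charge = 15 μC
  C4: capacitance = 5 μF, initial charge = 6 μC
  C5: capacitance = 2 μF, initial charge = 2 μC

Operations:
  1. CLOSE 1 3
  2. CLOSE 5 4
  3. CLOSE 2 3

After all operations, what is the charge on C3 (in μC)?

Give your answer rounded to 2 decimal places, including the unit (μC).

Answer: 21.19 μC

Derivation:
Initial: C1(1μF, Q=5μC, V=5.00V), C2(2μF, Q=13μC, V=6.50V), C3(5μF, Q=15μC, V=3.00V), C4(5μF, Q=6μC, V=1.20V), C5(2μF, Q=2μC, V=1.00V)
Op 1: CLOSE 1-3: Q_total=20.00, C_total=6.00, V=3.33; Q1=3.33, Q3=16.67; dissipated=1.667
Op 2: CLOSE 5-4: Q_total=8.00, C_total=7.00, V=1.14; Q5=2.29, Q4=5.71; dissipated=0.029
Op 3: CLOSE 2-3: Q_total=29.67, C_total=7.00, V=4.24; Q2=8.48, Q3=21.19; dissipated=7.163
Final charges: Q1=3.33, Q2=8.48, Q3=21.19, Q4=5.71, Q5=2.29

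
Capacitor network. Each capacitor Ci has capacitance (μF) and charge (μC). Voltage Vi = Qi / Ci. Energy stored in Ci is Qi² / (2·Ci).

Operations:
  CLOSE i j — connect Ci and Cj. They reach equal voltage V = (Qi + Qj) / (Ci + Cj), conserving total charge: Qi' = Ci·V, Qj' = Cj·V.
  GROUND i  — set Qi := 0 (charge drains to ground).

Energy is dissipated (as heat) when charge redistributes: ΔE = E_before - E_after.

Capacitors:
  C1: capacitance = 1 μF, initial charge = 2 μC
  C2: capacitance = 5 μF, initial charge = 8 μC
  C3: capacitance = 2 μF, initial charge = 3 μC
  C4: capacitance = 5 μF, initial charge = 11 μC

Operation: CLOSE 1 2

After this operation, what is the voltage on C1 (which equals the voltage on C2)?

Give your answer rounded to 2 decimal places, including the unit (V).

Answer: 1.67 V

Derivation:
Initial: C1(1μF, Q=2μC, V=2.00V), C2(5μF, Q=8μC, V=1.60V), C3(2μF, Q=3μC, V=1.50V), C4(5μF, Q=11μC, V=2.20V)
Op 1: CLOSE 1-2: Q_total=10.00, C_total=6.00, V=1.67; Q1=1.67, Q2=8.33; dissipated=0.067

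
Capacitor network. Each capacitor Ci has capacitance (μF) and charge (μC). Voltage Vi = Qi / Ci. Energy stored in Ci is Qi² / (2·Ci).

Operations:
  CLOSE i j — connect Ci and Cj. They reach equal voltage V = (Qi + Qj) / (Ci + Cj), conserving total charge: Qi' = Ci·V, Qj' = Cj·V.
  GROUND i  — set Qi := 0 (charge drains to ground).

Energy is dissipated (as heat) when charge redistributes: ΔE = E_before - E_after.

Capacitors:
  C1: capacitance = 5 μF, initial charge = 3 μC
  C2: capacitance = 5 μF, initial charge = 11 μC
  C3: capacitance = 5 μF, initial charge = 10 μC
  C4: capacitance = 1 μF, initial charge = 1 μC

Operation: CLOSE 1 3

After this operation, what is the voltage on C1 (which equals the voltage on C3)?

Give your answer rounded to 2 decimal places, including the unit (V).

Initial: C1(5μF, Q=3μC, V=0.60V), C2(5μF, Q=11μC, V=2.20V), C3(5μF, Q=10μC, V=2.00V), C4(1μF, Q=1μC, V=1.00V)
Op 1: CLOSE 1-3: Q_total=13.00, C_total=10.00, V=1.30; Q1=6.50, Q3=6.50; dissipated=2.450

Answer: 1.30 V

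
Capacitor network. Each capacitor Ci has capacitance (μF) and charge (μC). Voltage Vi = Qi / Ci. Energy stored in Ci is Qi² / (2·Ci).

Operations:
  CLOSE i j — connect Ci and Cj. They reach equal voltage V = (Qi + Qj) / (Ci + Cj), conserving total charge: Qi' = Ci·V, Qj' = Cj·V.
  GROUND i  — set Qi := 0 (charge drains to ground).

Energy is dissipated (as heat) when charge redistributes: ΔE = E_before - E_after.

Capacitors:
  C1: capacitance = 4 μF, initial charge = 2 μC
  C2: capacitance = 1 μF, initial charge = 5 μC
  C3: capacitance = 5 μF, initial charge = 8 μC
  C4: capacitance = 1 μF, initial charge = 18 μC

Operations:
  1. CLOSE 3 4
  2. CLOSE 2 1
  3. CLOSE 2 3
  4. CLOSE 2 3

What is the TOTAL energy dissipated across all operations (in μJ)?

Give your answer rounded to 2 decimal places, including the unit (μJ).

Initial: C1(4μF, Q=2μC, V=0.50V), C2(1μF, Q=5μC, V=5.00V), C3(5μF, Q=8μC, V=1.60V), C4(1μF, Q=18μC, V=18.00V)
Op 1: CLOSE 3-4: Q_total=26.00, C_total=6.00, V=4.33; Q3=21.67, Q4=4.33; dissipated=112.067
Op 2: CLOSE 2-1: Q_total=7.00, C_total=5.00, V=1.40; Q2=1.40, Q1=5.60; dissipated=8.100
Op 3: CLOSE 2-3: Q_total=23.07, C_total=6.00, V=3.84; Q2=3.84, Q3=19.22; dissipated=3.585
Op 4: CLOSE 2-3: Q_total=23.07, C_total=6.00, V=3.84; Q2=3.84, Q3=19.22; dissipated=0.000
Total dissipated: 123.752 μJ

Answer: 123.75 μJ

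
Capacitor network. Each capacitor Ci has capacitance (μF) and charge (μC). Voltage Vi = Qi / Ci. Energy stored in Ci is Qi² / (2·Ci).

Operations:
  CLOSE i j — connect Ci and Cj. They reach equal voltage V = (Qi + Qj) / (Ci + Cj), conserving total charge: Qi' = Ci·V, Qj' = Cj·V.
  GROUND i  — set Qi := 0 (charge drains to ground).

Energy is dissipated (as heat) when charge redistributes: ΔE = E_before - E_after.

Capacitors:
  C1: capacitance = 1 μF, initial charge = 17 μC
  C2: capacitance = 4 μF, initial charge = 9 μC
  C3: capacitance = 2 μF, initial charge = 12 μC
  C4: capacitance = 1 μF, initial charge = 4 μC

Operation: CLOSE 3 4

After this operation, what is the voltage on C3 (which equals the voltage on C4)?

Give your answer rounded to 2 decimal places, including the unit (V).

Initial: C1(1μF, Q=17μC, V=17.00V), C2(4μF, Q=9μC, V=2.25V), C3(2μF, Q=12μC, V=6.00V), C4(1μF, Q=4μC, V=4.00V)
Op 1: CLOSE 3-4: Q_total=16.00, C_total=3.00, V=5.33; Q3=10.67, Q4=5.33; dissipated=1.333

Answer: 5.33 V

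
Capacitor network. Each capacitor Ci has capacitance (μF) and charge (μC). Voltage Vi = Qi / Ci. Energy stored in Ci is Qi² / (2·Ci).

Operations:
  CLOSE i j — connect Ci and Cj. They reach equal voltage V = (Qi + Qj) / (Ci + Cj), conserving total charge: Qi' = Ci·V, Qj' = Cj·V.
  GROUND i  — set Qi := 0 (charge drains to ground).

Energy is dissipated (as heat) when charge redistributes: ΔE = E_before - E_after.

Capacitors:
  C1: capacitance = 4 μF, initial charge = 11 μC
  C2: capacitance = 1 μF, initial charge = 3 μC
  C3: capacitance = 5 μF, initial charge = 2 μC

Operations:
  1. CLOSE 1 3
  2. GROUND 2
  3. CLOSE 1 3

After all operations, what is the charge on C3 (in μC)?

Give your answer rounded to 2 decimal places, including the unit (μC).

Answer: 7.22 μC

Derivation:
Initial: C1(4μF, Q=11μC, V=2.75V), C2(1μF, Q=3μC, V=3.00V), C3(5μF, Q=2μC, V=0.40V)
Op 1: CLOSE 1-3: Q_total=13.00, C_total=9.00, V=1.44; Q1=5.78, Q3=7.22; dissipated=6.136
Op 2: GROUND 2: Q2=0; energy lost=4.500
Op 3: CLOSE 1-3: Q_total=13.00, C_total=9.00, V=1.44; Q1=5.78, Q3=7.22; dissipated=0.000
Final charges: Q1=5.78, Q2=0.00, Q3=7.22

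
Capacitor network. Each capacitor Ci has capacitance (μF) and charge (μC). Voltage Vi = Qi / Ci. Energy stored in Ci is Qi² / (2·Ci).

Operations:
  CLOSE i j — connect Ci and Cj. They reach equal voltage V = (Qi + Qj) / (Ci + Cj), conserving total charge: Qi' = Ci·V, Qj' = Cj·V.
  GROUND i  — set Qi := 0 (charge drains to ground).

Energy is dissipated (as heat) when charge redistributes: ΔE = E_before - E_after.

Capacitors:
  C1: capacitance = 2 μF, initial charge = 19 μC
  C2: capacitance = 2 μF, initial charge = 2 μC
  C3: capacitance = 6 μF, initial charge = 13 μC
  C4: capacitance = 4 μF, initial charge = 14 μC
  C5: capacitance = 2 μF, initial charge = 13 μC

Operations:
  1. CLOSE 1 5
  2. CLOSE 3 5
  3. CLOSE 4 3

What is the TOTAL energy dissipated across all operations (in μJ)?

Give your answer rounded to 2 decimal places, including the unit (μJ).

Answer: 30.04 μJ

Derivation:
Initial: C1(2μF, Q=19μC, V=9.50V), C2(2μF, Q=2μC, V=1.00V), C3(6μF, Q=13μC, V=2.17V), C4(4μF, Q=14μC, V=3.50V), C5(2μF, Q=13μC, V=6.50V)
Op 1: CLOSE 1-5: Q_total=32.00, C_total=4.00, V=8.00; Q1=16.00, Q5=16.00; dissipated=4.500
Op 2: CLOSE 3-5: Q_total=29.00, C_total=8.00, V=3.62; Q3=21.75, Q5=7.25; dissipated=25.521
Op 3: CLOSE 4-3: Q_total=35.75, C_total=10.00, V=3.58; Q4=14.30, Q3=21.45; dissipated=0.019
Total dissipated: 30.040 μJ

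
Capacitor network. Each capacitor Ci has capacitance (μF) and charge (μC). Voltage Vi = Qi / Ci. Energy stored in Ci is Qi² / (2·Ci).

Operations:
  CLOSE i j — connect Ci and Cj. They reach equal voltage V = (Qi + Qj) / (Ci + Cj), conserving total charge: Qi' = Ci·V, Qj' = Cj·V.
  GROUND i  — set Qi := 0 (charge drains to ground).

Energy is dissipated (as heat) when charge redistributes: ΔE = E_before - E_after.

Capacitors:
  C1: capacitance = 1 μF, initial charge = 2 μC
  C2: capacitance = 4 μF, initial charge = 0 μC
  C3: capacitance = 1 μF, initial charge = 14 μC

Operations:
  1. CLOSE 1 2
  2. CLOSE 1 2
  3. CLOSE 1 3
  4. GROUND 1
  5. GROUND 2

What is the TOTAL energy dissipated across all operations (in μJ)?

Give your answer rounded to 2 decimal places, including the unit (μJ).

Answer: 74.08 μJ

Derivation:
Initial: C1(1μF, Q=2μC, V=2.00V), C2(4μF, Q=0μC, V=0.00V), C3(1μF, Q=14μC, V=14.00V)
Op 1: CLOSE 1-2: Q_total=2.00, C_total=5.00, V=0.40; Q1=0.40, Q2=1.60; dissipated=1.600
Op 2: CLOSE 1-2: Q_total=2.00, C_total=5.00, V=0.40; Q1=0.40, Q2=1.60; dissipated=0.000
Op 3: CLOSE 1-3: Q_total=14.40, C_total=2.00, V=7.20; Q1=7.20, Q3=7.20; dissipated=46.240
Op 4: GROUND 1: Q1=0; energy lost=25.920
Op 5: GROUND 2: Q2=0; energy lost=0.320
Total dissipated: 74.080 μJ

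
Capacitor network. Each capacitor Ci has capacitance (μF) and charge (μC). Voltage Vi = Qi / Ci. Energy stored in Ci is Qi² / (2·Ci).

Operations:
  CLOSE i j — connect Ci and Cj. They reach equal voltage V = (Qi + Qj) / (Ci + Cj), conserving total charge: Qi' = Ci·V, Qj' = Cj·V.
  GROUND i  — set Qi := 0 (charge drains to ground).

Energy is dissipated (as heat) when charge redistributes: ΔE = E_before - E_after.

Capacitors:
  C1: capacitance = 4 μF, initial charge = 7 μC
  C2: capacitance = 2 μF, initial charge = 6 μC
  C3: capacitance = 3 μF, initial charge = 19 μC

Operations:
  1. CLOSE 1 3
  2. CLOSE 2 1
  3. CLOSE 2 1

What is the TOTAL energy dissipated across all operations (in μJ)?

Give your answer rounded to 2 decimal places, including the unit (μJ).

Answer: 18.35 μJ

Derivation:
Initial: C1(4μF, Q=7μC, V=1.75V), C2(2μF, Q=6μC, V=3.00V), C3(3μF, Q=19μC, V=6.33V)
Op 1: CLOSE 1-3: Q_total=26.00, C_total=7.00, V=3.71; Q1=14.86, Q3=11.14; dissipated=18.006
Op 2: CLOSE 2-1: Q_total=20.86, C_total=6.00, V=3.48; Q2=6.95, Q1=13.90; dissipated=0.340
Op 3: CLOSE 2-1: Q_total=20.86, C_total=6.00, V=3.48; Q2=6.95, Q1=13.90; dissipated=0.000
Total dissipated: 18.346 μJ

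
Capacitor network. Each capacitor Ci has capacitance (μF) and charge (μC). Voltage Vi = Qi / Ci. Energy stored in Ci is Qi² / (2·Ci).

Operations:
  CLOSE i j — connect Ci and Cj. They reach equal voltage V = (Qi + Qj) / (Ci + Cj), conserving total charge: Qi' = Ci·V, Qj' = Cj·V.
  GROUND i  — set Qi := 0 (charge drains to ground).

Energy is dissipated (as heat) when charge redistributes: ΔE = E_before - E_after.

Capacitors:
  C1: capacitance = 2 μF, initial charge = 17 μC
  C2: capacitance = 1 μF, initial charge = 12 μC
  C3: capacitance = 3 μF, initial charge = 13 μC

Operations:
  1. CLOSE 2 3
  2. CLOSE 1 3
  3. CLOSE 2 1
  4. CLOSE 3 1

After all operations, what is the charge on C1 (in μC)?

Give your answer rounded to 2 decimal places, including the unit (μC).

Answer: 14.06 μC

Derivation:
Initial: C1(2μF, Q=17μC, V=8.50V), C2(1μF, Q=12μC, V=12.00V), C3(3μF, Q=13μC, V=4.33V)
Op 1: CLOSE 2-3: Q_total=25.00, C_total=4.00, V=6.25; Q2=6.25, Q3=18.75; dissipated=22.042
Op 2: CLOSE 1-3: Q_total=35.75, C_total=5.00, V=7.15; Q1=14.30, Q3=21.45; dissipated=3.038
Op 3: CLOSE 2-1: Q_total=20.55, C_total=3.00, V=6.85; Q2=6.85, Q1=13.70; dissipated=0.270
Op 4: CLOSE 3-1: Q_total=35.15, C_total=5.00, V=7.03; Q3=21.09, Q1=14.06; dissipated=0.054
Final charges: Q1=14.06, Q2=6.85, Q3=21.09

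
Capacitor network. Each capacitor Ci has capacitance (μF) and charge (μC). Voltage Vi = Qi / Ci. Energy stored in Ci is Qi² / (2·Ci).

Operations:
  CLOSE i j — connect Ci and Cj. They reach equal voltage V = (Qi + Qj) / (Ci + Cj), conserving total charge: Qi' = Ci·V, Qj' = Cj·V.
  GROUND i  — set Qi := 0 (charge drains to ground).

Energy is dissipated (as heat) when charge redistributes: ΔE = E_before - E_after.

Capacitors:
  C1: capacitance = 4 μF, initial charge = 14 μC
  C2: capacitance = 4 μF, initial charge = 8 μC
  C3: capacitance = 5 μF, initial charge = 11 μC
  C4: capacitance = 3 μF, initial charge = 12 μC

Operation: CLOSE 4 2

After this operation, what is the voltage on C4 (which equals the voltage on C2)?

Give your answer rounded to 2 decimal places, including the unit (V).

Answer: 2.86 V

Derivation:
Initial: C1(4μF, Q=14μC, V=3.50V), C2(4μF, Q=8μC, V=2.00V), C3(5μF, Q=11μC, V=2.20V), C4(3μF, Q=12μC, V=4.00V)
Op 1: CLOSE 4-2: Q_total=20.00, C_total=7.00, V=2.86; Q4=8.57, Q2=11.43; dissipated=3.429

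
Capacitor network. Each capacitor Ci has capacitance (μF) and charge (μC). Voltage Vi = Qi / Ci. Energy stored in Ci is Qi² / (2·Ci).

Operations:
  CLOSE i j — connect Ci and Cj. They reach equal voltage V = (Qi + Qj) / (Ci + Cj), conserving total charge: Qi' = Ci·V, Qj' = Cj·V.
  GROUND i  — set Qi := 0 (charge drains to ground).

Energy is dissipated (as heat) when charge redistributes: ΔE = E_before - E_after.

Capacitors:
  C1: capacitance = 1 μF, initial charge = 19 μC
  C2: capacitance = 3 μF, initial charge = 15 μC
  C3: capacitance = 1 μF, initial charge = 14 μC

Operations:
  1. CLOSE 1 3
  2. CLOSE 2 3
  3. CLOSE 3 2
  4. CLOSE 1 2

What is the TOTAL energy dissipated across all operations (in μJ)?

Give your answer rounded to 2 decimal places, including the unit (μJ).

Answer: 83.74 μJ

Derivation:
Initial: C1(1μF, Q=19μC, V=19.00V), C2(3μF, Q=15μC, V=5.00V), C3(1μF, Q=14μC, V=14.00V)
Op 1: CLOSE 1-3: Q_total=33.00, C_total=2.00, V=16.50; Q1=16.50, Q3=16.50; dissipated=6.250
Op 2: CLOSE 2-3: Q_total=31.50, C_total=4.00, V=7.88; Q2=23.62, Q3=7.88; dissipated=49.594
Op 3: CLOSE 3-2: Q_total=31.50, C_total=4.00, V=7.88; Q3=7.88, Q2=23.62; dissipated=0.000
Op 4: CLOSE 1-2: Q_total=40.12, C_total=4.00, V=10.03; Q1=10.03, Q2=30.09; dissipated=27.896
Total dissipated: 83.740 μJ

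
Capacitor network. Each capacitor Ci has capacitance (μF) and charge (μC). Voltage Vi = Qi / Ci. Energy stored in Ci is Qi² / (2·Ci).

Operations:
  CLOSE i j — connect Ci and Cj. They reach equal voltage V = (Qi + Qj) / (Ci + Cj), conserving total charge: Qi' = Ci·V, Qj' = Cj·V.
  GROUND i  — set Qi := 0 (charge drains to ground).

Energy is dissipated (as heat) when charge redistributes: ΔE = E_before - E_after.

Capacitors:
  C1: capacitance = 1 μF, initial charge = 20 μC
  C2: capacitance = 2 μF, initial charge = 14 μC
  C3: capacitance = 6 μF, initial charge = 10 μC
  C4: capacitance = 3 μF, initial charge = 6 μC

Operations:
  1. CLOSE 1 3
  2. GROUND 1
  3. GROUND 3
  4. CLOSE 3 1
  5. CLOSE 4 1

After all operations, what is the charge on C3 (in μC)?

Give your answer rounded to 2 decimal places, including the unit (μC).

Initial: C1(1μF, Q=20μC, V=20.00V), C2(2μF, Q=14μC, V=7.00V), C3(6μF, Q=10μC, V=1.67V), C4(3μF, Q=6μC, V=2.00V)
Op 1: CLOSE 1-3: Q_total=30.00, C_total=7.00, V=4.29; Q1=4.29, Q3=25.71; dissipated=144.048
Op 2: GROUND 1: Q1=0; energy lost=9.184
Op 3: GROUND 3: Q3=0; energy lost=55.102
Op 4: CLOSE 3-1: Q_total=0.00, C_total=7.00, V=0.00; Q3=0.00, Q1=0.00; dissipated=0.000
Op 5: CLOSE 4-1: Q_total=6.00, C_total=4.00, V=1.50; Q4=4.50, Q1=1.50; dissipated=1.500
Final charges: Q1=1.50, Q2=14.00, Q3=0.00, Q4=4.50

Answer: 0.00 μC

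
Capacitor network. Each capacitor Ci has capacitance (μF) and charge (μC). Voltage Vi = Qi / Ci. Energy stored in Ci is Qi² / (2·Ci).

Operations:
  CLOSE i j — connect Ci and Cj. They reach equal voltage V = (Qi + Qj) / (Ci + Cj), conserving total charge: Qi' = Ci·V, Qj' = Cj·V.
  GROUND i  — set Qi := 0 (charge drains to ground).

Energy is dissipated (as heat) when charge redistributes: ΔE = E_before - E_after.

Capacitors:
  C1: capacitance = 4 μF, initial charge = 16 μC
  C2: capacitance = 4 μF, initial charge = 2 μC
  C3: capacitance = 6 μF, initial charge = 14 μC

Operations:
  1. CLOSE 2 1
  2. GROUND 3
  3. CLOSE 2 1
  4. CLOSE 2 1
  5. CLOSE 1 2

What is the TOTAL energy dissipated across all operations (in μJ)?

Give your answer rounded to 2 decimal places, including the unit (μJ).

Answer: 28.58 μJ

Derivation:
Initial: C1(4μF, Q=16μC, V=4.00V), C2(4μF, Q=2μC, V=0.50V), C3(6μF, Q=14μC, V=2.33V)
Op 1: CLOSE 2-1: Q_total=18.00, C_total=8.00, V=2.25; Q2=9.00, Q1=9.00; dissipated=12.250
Op 2: GROUND 3: Q3=0; energy lost=16.333
Op 3: CLOSE 2-1: Q_total=18.00, C_total=8.00, V=2.25; Q2=9.00, Q1=9.00; dissipated=0.000
Op 4: CLOSE 2-1: Q_total=18.00, C_total=8.00, V=2.25; Q2=9.00, Q1=9.00; dissipated=0.000
Op 5: CLOSE 1-2: Q_total=18.00, C_total=8.00, V=2.25; Q1=9.00, Q2=9.00; dissipated=0.000
Total dissipated: 28.583 μJ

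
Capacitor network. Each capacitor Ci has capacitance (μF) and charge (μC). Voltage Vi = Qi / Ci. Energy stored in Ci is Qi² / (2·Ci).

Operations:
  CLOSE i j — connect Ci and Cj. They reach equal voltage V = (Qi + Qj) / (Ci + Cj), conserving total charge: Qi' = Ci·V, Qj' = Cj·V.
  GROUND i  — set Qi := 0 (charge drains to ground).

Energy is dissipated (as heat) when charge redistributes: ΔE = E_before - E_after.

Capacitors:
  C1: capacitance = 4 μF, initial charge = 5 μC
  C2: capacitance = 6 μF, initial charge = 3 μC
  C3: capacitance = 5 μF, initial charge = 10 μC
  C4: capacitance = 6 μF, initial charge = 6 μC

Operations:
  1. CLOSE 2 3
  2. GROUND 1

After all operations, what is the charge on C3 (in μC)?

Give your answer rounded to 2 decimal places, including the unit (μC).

Initial: C1(4μF, Q=5μC, V=1.25V), C2(6μF, Q=3μC, V=0.50V), C3(5μF, Q=10μC, V=2.00V), C4(6μF, Q=6μC, V=1.00V)
Op 1: CLOSE 2-3: Q_total=13.00, C_total=11.00, V=1.18; Q2=7.09, Q3=5.91; dissipated=3.068
Op 2: GROUND 1: Q1=0; energy lost=3.125
Final charges: Q1=0.00, Q2=7.09, Q3=5.91, Q4=6.00

Answer: 5.91 μC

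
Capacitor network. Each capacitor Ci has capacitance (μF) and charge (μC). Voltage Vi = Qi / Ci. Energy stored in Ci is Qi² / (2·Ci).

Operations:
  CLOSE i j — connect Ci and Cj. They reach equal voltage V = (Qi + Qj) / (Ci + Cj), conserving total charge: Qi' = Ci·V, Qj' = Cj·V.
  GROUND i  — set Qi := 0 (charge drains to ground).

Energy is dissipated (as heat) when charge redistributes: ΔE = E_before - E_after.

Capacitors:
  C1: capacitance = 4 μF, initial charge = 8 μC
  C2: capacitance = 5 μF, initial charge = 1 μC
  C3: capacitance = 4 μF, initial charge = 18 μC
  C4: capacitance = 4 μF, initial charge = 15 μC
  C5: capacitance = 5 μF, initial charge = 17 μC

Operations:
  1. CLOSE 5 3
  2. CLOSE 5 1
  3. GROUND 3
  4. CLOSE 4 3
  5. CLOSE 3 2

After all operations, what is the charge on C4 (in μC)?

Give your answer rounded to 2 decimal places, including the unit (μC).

Answer: 7.50 μC

Derivation:
Initial: C1(4μF, Q=8μC, V=2.00V), C2(5μF, Q=1μC, V=0.20V), C3(4μF, Q=18μC, V=4.50V), C4(4μF, Q=15μC, V=3.75V), C5(5μF, Q=17μC, V=3.40V)
Op 1: CLOSE 5-3: Q_total=35.00, C_total=9.00, V=3.89; Q5=19.44, Q3=15.56; dissipated=1.344
Op 2: CLOSE 5-1: Q_total=27.44, C_total=9.00, V=3.05; Q5=15.25, Q1=12.20; dissipated=3.964
Op 3: GROUND 3: Q3=0; energy lost=30.247
Op 4: CLOSE 4-3: Q_total=15.00, C_total=8.00, V=1.88; Q4=7.50, Q3=7.50; dissipated=14.062
Op 5: CLOSE 3-2: Q_total=8.50, C_total=9.00, V=0.94; Q3=3.78, Q2=4.72; dissipated=3.117
Final charges: Q1=12.20, Q2=4.72, Q3=3.78, Q4=7.50, Q5=15.25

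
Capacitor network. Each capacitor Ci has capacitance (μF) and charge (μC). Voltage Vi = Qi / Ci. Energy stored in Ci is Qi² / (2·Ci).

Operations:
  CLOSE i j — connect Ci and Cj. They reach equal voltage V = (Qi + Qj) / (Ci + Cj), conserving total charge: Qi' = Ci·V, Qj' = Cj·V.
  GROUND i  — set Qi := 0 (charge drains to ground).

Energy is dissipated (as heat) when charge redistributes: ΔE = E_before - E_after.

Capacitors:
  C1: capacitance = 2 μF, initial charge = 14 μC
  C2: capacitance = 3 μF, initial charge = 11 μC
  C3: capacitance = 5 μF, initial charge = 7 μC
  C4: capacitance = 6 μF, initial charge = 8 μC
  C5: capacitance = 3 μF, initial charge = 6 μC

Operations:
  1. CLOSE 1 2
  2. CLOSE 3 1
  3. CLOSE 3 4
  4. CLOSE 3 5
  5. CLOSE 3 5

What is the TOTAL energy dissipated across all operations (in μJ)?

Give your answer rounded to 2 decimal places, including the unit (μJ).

Answer: 17.59 μJ

Derivation:
Initial: C1(2μF, Q=14μC, V=7.00V), C2(3μF, Q=11μC, V=3.67V), C3(5μF, Q=7μC, V=1.40V), C4(6μF, Q=8μC, V=1.33V), C5(3μF, Q=6μC, V=2.00V)
Op 1: CLOSE 1-2: Q_total=25.00, C_total=5.00, V=5.00; Q1=10.00, Q2=15.00; dissipated=6.667
Op 2: CLOSE 3-1: Q_total=17.00, C_total=7.00, V=2.43; Q3=12.14, Q1=4.86; dissipated=9.257
Op 3: CLOSE 3-4: Q_total=20.14, C_total=11.00, V=1.83; Q3=9.16, Q4=10.99; dissipated=1.636
Op 4: CLOSE 3-5: Q_total=15.16, C_total=8.00, V=1.89; Q3=9.47, Q5=5.68; dissipated=0.027
Op 5: CLOSE 3-5: Q_total=15.16, C_total=8.00, V=1.89; Q3=9.47, Q5=5.68; dissipated=0.000
Total dissipated: 17.586 μJ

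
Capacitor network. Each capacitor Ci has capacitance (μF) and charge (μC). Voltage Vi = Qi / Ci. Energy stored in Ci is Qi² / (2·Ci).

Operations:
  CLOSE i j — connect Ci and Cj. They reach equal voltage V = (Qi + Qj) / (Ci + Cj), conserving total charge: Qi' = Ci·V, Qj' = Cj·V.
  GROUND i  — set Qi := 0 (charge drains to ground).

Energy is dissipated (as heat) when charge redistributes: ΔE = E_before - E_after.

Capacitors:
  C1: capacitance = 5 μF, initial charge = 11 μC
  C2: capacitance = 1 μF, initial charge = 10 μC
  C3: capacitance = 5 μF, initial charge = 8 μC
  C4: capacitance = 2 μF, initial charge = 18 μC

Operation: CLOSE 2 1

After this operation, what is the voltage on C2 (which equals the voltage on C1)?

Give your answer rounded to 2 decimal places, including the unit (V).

Answer: 3.50 V

Derivation:
Initial: C1(5μF, Q=11μC, V=2.20V), C2(1μF, Q=10μC, V=10.00V), C3(5μF, Q=8μC, V=1.60V), C4(2μF, Q=18μC, V=9.00V)
Op 1: CLOSE 2-1: Q_total=21.00, C_total=6.00, V=3.50; Q2=3.50, Q1=17.50; dissipated=25.350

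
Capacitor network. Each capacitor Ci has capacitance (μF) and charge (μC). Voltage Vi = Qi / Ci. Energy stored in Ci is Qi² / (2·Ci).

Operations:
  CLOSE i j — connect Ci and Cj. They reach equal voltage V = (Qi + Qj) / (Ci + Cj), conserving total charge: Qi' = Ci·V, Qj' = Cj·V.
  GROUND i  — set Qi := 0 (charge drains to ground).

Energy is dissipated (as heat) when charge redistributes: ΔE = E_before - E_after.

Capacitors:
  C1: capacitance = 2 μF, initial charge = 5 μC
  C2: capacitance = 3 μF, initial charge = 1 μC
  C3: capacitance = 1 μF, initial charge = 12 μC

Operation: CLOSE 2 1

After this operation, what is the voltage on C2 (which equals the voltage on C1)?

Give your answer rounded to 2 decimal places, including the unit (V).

Initial: C1(2μF, Q=5μC, V=2.50V), C2(3μF, Q=1μC, V=0.33V), C3(1μF, Q=12μC, V=12.00V)
Op 1: CLOSE 2-1: Q_total=6.00, C_total=5.00, V=1.20; Q2=3.60, Q1=2.40; dissipated=2.817

Answer: 1.20 V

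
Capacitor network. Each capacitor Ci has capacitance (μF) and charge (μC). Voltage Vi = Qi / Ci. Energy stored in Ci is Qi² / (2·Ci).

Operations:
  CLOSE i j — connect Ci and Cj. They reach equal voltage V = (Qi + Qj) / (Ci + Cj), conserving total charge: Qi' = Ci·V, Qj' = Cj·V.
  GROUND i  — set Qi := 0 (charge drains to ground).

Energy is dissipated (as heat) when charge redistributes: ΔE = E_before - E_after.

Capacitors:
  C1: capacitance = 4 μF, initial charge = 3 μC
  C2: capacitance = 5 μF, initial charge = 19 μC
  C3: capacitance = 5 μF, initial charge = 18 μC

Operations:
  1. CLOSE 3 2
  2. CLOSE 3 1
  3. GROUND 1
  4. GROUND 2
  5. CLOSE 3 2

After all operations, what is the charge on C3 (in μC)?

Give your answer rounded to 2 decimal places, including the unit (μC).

Answer: 5.97 μC

Derivation:
Initial: C1(4μF, Q=3μC, V=0.75V), C2(5μF, Q=19μC, V=3.80V), C3(5μF, Q=18μC, V=3.60V)
Op 1: CLOSE 3-2: Q_total=37.00, C_total=10.00, V=3.70; Q3=18.50, Q2=18.50; dissipated=0.050
Op 2: CLOSE 3-1: Q_total=21.50, C_total=9.00, V=2.39; Q3=11.94, Q1=9.56; dissipated=9.669
Op 3: GROUND 1: Q1=0; energy lost=11.414
Op 4: GROUND 2: Q2=0; energy lost=34.225
Op 5: CLOSE 3-2: Q_total=11.94, C_total=10.00, V=1.19; Q3=5.97, Q2=5.97; dissipated=7.133
Final charges: Q1=0.00, Q2=5.97, Q3=5.97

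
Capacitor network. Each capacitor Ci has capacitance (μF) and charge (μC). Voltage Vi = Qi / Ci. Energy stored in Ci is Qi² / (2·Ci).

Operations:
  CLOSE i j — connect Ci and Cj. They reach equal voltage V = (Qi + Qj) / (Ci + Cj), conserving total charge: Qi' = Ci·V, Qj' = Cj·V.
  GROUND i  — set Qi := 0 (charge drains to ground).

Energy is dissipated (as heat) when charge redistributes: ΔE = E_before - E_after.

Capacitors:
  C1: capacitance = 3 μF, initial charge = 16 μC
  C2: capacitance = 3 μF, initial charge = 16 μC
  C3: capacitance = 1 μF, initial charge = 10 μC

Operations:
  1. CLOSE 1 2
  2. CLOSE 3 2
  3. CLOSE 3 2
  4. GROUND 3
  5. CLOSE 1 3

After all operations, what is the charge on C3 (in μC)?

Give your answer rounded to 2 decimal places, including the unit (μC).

Initial: C1(3μF, Q=16μC, V=5.33V), C2(3μF, Q=16μC, V=5.33V), C3(1μF, Q=10μC, V=10.00V)
Op 1: CLOSE 1-2: Q_total=32.00, C_total=6.00, V=5.33; Q1=16.00, Q2=16.00; dissipated=0.000
Op 2: CLOSE 3-2: Q_total=26.00, C_total=4.00, V=6.50; Q3=6.50, Q2=19.50; dissipated=8.167
Op 3: CLOSE 3-2: Q_total=26.00, C_total=4.00, V=6.50; Q3=6.50, Q2=19.50; dissipated=0.000
Op 4: GROUND 3: Q3=0; energy lost=21.125
Op 5: CLOSE 1-3: Q_total=16.00, C_total=4.00, V=4.00; Q1=12.00, Q3=4.00; dissipated=10.667
Final charges: Q1=12.00, Q2=19.50, Q3=4.00

Answer: 4.00 μC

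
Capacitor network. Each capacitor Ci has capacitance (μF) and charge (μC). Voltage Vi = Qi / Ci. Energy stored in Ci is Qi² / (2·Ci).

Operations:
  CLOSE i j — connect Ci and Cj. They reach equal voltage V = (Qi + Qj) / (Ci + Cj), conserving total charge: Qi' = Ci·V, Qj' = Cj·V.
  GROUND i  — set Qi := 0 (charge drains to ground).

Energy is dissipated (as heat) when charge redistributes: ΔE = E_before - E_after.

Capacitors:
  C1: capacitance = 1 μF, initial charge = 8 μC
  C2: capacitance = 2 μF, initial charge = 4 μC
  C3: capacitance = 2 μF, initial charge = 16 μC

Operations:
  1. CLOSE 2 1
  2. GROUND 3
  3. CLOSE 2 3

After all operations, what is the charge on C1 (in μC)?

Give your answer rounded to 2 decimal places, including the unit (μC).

Initial: C1(1μF, Q=8μC, V=8.00V), C2(2μF, Q=4μC, V=2.00V), C3(2μF, Q=16μC, V=8.00V)
Op 1: CLOSE 2-1: Q_total=12.00, C_total=3.00, V=4.00; Q2=8.00, Q1=4.00; dissipated=12.000
Op 2: GROUND 3: Q3=0; energy lost=64.000
Op 3: CLOSE 2-3: Q_total=8.00, C_total=4.00, V=2.00; Q2=4.00, Q3=4.00; dissipated=8.000
Final charges: Q1=4.00, Q2=4.00, Q3=4.00

Answer: 4.00 μC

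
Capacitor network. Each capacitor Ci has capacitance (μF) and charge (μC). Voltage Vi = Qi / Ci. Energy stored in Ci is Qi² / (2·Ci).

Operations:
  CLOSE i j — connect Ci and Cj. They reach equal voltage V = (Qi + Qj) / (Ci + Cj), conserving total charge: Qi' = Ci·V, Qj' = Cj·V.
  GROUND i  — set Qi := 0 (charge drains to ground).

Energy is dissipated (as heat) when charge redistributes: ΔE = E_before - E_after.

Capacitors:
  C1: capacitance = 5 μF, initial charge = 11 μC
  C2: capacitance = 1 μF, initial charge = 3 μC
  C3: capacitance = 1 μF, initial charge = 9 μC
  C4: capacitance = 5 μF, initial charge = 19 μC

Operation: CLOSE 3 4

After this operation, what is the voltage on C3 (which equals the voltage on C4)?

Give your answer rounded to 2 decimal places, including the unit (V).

Answer: 4.67 V

Derivation:
Initial: C1(5μF, Q=11μC, V=2.20V), C2(1μF, Q=3μC, V=3.00V), C3(1μF, Q=9μC, V=9.00V), C4(5μF, Q=19μC, V=3.80V)
Op 1: CLOSE 3-4: Q_total=28.00, C_total=6.00, V=4.67; Q3=4.67, Q4=23.33; dissipated=11.267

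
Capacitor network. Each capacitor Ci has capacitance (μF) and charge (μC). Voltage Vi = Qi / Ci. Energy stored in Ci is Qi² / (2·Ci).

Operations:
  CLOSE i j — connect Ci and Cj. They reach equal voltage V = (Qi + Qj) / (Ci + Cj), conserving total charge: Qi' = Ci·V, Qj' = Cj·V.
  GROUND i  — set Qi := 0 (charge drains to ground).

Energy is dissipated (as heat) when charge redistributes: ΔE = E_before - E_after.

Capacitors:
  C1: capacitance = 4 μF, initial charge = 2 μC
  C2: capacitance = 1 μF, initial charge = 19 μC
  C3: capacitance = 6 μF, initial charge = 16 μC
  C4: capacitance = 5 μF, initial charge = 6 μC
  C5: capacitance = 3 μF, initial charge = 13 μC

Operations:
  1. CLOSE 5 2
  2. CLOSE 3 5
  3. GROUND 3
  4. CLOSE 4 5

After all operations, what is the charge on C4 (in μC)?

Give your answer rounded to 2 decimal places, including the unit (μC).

Initial: C1(4μF, Q=2μC, V=0.50V), C2(1μF, Q=19μC, V=19.00V), C3(6μF, Q=16μC, V=2.67V), C4(5μF, Q=6μC, V=1.20V), C5(3μF, Q=13μC, V=4.33V)
Op 1: CLOSE 5-2: Q_total=32.00, C_total=4.00, V=8.00; Q5=24.00, Q2=8.00; dissipated=80.667
Op 2: CLOSE 3-5: Q_total=40.00, C_total=9.00, V=4.44; Q3=26.67, Q5=13.33; dissipated=28.444
Op 3: GROUND 3: Q3=0; energy lost=59.259
Op 4: CLOSE 4-5: Q_total=19.33, C_total=8.00, V=2.42; Q4=12.08, Q5=7.25; dissipated=9.869
Final charges: Q1=2.00, Q2=8.00, Q3=0.00, Q4=12.08, Q5=7.25

Answer: 12.08 μC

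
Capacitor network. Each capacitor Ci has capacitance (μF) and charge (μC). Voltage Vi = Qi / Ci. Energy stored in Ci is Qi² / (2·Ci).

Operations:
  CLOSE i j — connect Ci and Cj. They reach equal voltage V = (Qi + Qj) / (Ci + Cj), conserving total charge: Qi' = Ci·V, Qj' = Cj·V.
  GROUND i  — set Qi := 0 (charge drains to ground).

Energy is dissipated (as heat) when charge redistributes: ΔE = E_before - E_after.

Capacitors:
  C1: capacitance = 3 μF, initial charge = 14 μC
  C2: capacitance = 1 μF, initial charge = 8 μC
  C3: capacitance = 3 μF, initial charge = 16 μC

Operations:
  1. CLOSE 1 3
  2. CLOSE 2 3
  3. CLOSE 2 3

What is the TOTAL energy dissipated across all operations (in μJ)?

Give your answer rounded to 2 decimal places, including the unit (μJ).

Initial: C1(3μF, Q=14μC, V=4.67V), C2(1μF, Q=8μC, V=8.00V), C3(3μF, Q=16μC, V=5.33V)
Op 1: CLOSE 1-3: Q_total=30.00, C_total=6.00, V=5.00; Q1=15.00, Q3=15.00; dissipated=0.333
Op 2: CLOSE 2-3: Q_total=23.00, C_total=4.00, V=5.75; Q2=5.75, Q3=17.25; dissipated=3.375
Op 3: CLOSE 2-3: Q_total=23.00, C_total=4.00, V=5.75; Q2=5.75, Q3=17.25; dissipated=0.000
Total dissipated: 3.708 μJ

Answer: 3.71 μJ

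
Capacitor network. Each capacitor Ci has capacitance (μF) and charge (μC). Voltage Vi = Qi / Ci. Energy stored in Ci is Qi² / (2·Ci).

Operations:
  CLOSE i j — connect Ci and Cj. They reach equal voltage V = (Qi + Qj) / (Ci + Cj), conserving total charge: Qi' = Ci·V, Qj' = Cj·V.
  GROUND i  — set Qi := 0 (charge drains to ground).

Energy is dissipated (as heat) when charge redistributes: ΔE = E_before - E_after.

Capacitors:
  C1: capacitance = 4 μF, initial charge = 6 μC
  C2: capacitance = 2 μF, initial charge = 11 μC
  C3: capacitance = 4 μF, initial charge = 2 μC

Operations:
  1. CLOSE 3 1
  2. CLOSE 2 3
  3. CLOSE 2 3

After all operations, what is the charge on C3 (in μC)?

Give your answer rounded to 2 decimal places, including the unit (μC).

Answer: 10.00 μC

Derivation:
Initial: C1(4μF, Q=6μC, V=1.50V), C2(2μF, Q=11μC, V=5.50V), C3(4μF, Q=2μC, V=0.50V)
Op 1: CLOSE 3-1: Q_total=8.00, C_total=8.00, V=1.00; Q3=4.00, Q1=4.00; dissipated=1.000
Op 2: CLOSE 2-3: Q_total=15.00, C_total=6.00, V=2.50; Q2=5.00, Q3=10.00; dissipated=13.500
Op 3: CLOSE 2-3: Q_total=15.00, C_total=6.00, V=2.50; Q2=5.00, Q3=10.00; dissipated=0.000
Final charges: Q1=4.00, Q2=5.00, Q3=10.00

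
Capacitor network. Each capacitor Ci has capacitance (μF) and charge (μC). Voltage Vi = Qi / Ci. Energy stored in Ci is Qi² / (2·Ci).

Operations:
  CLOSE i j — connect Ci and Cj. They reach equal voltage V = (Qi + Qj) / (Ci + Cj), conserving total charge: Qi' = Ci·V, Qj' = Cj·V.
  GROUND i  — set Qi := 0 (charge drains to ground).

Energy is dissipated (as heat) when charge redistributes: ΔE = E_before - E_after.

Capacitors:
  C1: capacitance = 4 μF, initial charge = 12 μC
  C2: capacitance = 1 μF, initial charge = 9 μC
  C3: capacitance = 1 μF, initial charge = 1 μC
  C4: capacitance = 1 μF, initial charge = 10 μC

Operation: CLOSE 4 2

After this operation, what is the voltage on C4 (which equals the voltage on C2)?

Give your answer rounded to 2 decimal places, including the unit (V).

Answer: 9.50 V

Derivation:
Initial: C1(4μF, Q=12μC, V=3.00V), C2(1μF, Q=9μC, V=9.00V), C3(1μF, Q=1μC, V=1.00V), C4(1μF, Q=10μC, V=10.00V)
Op 1: CLOSE 4-2: Q_total=19.00, C_total=2.00, V=9.50; Q4=9.50, Q2=9.50; dissipated=0.250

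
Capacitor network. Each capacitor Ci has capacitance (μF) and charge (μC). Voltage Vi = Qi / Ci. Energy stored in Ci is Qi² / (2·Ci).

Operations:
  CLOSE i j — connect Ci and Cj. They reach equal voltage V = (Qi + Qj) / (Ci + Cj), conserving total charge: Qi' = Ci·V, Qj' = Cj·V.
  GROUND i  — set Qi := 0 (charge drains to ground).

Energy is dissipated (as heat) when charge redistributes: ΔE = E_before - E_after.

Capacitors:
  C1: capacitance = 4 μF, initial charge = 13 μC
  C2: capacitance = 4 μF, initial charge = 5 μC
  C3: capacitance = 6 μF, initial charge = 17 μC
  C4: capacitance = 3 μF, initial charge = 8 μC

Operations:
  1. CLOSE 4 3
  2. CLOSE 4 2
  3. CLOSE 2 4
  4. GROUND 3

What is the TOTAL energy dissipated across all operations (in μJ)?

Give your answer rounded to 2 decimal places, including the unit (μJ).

Initial: C1(4μF, Q=13μC, V=3.25V), C2(4μF, Q=5μC, V=1.25V), C3(6μF, Q=17μC, V=2.83V), C4(3μF, Q=8μC, V=2.67V)
Op 1: CLOSE 4-3: Q_total=25.00, C_total=9.00, V=2.78; Q4=8.33, Q3=16.67; dissipated=0.028
Op 2: CLOSE 4-2: Q_total=13.33, C_total=7.00, V=1.90; Q4=5.71, Q2=7.62; dissipated=2.001
Op 3: CLOSE 2-4: Q_total=13.33, C_total=7.00, V=1.90; Q2=7.62, Q4=5.71; dissipated=0.000
Op 4: GROUND 3: Q3=0; energy lost=23.148
Total dissipated: 25.177 μJ

Answer: 25.18 μJ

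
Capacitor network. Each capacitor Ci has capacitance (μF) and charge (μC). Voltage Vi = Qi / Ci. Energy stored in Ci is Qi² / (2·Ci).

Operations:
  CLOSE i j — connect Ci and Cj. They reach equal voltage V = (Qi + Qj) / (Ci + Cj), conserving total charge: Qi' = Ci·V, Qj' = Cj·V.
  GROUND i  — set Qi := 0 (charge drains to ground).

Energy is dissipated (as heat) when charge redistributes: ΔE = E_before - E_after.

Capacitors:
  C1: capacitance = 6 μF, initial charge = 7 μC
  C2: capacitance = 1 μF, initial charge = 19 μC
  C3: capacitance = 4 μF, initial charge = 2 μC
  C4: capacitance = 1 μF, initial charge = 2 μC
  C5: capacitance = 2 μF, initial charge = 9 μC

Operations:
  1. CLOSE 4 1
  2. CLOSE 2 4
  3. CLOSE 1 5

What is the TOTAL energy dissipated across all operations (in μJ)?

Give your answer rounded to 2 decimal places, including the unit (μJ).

Answer: 86.50 μJ

Derivation:
Initial: C1(6μF, Q=7μC, V=1.17V), C2(1μF, Q=19μC, V=19.00V), C3(4μF, Q=2μC, V=0.50V), C4(1μF, Q=2μC, V=2.00V), C5(2μF, Q=9μC, V=4.50V)
Op 1: CLOSE 4-1: Q_total=9.00, C_total=7.00, V=1.29; Q4=1.29, Q1=7.71; dissipated=0.298
Op 2: CLOSE 2-4: Q_total=20.29, C_total=2.00, V=10.14; Q2=10.14, Q4=10.14; dissipated=78.449
Op 3: CLOSE 1-5: Q_total=16.71, C_total=8.00, V=2.09; Q1=12.54, Q5=4.18; dissipated=7.749
Total dissipated: 86.495 μJ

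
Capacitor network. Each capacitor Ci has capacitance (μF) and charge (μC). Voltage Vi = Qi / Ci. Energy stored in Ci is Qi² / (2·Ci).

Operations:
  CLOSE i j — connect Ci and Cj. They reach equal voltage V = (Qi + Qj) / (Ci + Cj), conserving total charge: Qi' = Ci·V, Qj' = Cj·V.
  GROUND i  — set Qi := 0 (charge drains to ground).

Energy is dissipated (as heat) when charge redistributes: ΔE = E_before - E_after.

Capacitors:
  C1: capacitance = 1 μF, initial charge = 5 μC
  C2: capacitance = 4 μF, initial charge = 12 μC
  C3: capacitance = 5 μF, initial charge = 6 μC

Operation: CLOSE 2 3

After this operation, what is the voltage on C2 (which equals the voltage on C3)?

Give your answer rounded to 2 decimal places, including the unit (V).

Initial: C1(1μF, Q=5μC, V=5.00V), C2(4μF, Q=12μC, V=3.00V), C3(5μF, Q=6μC, V=1.20V)
Op 1: CLOSE 2-3: Q_total=18.00, C_total=9.00, V=2.00; Q2=8.00, Q3=10.00; dissipated=3.600

Answer: 2.00 V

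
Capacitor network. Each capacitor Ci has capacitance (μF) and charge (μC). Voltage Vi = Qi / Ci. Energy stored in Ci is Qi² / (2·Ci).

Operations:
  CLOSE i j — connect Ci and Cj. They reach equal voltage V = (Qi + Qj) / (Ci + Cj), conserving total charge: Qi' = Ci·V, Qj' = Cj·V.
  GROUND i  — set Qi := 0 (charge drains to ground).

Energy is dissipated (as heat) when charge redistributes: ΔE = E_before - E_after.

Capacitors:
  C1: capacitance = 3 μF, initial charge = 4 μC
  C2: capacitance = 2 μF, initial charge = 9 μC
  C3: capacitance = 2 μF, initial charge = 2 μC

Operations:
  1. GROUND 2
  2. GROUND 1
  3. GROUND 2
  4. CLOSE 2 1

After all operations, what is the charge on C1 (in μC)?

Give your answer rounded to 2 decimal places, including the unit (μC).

Answer: 0.00 μC

Derivation:
Initial: C1(3μF, Q=4μC, V=1.33V), C2(2μF, Q=9μC, V=4.50V), C3(2μF, Q=2μC, V=1.00V)
Op 1: GROUND 2: Q2=0; energy lost=20.250
Op 2: GROUND 1: Q1=0; energy lost=2.667
Op 3: GROUND 2: Q2=0; energy lost=0.000
Op 4: CLOSE 2-1: Q_total=0.00, C_total=5.00, V=0.00; Q2=0.00, Q1=0.00; dissipated=0.000
Final charges: Q1=0.00, Q2=0.00, Q3=2.00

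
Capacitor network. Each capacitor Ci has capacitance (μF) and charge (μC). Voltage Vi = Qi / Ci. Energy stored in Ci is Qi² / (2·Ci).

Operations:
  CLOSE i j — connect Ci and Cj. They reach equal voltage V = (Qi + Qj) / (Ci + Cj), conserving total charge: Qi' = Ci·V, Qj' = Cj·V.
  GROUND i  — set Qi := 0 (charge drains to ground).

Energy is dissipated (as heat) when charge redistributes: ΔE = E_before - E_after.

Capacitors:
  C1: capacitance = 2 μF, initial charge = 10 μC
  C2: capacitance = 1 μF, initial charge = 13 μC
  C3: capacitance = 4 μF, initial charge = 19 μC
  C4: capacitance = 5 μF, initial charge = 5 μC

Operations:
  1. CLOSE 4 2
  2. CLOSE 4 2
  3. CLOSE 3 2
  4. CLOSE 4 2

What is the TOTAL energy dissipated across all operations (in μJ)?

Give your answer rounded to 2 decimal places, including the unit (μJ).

Initial: C1(2μF, Q=10μC, V=5.00V), C2(1μF, Q=13μC, V=13.00V), C3(4μF, Q=19μC, V=4.75V), C4(5μF, Q=5μC, V=1.00V)
Op 1: CLOSE 4-2: Q_total=18.00, C_total=6.00, V=3.00; Q4=15.00, Q2=3.00; dissipated=60.000
Op 2: CLOSE 4-2: Q_total=18.00, C_total=6.00, V=3.00; Q4=15.00, Q2=3.00; dissipated=0.000
Op 3: CLOSE 3-2: Q_total=22.00, C_total=5.00, V=4.40; Q3=17.60, Q2=4.40; dissipated=1.225
Op 4: CLOSE 4-2: Q_total=19.40, C_total=6.00, V=3.23; Q4=16.17, Q2=3.23; dissipated=0.817
Total dissipated: 62.042 μJ

Answer: 62.04 μJ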